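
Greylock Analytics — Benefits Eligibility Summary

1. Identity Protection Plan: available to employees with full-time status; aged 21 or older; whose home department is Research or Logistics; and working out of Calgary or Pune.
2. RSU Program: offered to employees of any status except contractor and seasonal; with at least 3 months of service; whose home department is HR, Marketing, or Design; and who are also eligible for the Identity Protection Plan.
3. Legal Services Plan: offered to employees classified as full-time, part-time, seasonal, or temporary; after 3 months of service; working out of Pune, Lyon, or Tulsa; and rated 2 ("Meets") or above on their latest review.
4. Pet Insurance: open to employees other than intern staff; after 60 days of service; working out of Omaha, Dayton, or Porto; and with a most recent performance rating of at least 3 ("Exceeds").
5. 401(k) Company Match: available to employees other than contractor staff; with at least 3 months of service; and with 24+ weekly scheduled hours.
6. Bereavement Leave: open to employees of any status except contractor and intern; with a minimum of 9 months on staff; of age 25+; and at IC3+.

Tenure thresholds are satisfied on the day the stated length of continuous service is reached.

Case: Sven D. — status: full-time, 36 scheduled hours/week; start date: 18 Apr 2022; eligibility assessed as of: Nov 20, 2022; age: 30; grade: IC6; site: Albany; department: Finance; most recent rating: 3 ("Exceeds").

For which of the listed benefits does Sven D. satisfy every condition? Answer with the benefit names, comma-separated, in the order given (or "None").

Service from 18 Apr 2022 to Nov 20, 2022: 216 days.
Identity Protection Plan — status full-time ✓; age 30 ≥ 21 ✓; dept Finance ✗ → not eligible.
RSU Program — status full-time ✓ (not excluded); service 216 days ≥ 3 months (≈90 days) ✓; dept Finance ✗ → not eligible.
Legal Services Plan — status full-time ✓; service 216 days ≥ 3 months (≈90 days) ✓; site Albany ✗ (not Pune, Lyon, or Tulsa) → not eligible.
Pet Insurance — status full-time ✓ (not excluded); service 216 days ≥ 60 days ✓; site Albany ✗ (not Omaha, Dayton, or Porto) → not eligible.
401(k) Company Match — status full-time ✓ (not excluded); service 216 days ≥ 3 months (≈90 days) ✓; 36 hrs/wk ≥ 24 ✓ → eligible.
Bereavement Leave — status full-time ✓ (not excluded); service 216 days < 9 months (≈270 days) ✗ → not eligible.

401(k) Company Match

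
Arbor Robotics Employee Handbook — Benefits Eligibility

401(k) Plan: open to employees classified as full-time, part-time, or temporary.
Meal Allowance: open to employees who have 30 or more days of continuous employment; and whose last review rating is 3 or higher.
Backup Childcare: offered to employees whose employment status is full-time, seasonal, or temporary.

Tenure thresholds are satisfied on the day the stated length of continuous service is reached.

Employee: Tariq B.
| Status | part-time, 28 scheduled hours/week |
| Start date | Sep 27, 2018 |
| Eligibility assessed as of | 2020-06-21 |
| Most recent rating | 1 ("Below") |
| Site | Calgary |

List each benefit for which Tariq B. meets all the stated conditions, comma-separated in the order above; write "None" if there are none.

401(k) Plan

Service from Sep 27, 2018 to 2020-06-21: 633 days.
401(k) Plan — status part-time ✓ → eligible.
Meal Allowance — service 633 days ≥ 30 days ✓; rating 1 < 3 ✗ → not eligible.
Backup Childcare — status part-time ✗ (requires full-time, seasonal, or temporary) → not eligible.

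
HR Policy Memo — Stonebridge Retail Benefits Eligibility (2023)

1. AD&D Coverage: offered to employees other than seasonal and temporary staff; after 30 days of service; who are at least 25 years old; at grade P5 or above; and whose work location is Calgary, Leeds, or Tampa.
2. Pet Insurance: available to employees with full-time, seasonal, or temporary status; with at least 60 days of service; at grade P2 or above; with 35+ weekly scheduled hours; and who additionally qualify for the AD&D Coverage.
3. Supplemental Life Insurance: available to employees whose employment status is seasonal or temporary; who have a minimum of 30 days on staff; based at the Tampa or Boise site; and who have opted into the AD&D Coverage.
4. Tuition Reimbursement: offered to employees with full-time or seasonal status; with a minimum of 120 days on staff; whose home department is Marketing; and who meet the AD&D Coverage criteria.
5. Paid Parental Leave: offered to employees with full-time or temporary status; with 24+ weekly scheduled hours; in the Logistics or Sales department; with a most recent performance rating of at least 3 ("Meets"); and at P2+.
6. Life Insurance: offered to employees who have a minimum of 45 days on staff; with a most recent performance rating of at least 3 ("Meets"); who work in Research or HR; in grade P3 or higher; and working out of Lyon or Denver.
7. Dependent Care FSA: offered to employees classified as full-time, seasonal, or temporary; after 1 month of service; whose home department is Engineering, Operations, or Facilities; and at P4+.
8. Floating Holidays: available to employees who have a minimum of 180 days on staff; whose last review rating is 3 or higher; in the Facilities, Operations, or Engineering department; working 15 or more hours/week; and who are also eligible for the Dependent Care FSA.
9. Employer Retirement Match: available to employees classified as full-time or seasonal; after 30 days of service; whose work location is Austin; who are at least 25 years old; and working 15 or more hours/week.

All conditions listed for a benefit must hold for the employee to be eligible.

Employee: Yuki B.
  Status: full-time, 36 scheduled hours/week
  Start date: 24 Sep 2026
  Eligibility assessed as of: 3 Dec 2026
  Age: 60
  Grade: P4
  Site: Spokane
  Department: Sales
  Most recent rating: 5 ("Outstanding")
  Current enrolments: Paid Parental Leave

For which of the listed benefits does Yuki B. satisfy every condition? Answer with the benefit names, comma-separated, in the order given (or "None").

Service from 24 Sep 2026 to 3 Dec 2026: 70 days.
AD&D Coverage — status full-time ✓ (not excluded); service 70 days ≥ 30 days ✓; age 60 ≥ 25 ✓; grade P4 < P5 ✗ → not eligible.
Pet Insurance — status full-time ✓; service 70 days ≥ 60 days ✓; grade P4 ≥ P2 ✓; 36 hrs/wk ≥ 35 ✓; not eligible for AD&D Coverage ✗ → not eligible.
Supplemental Life Insurance — status full-time ✗ (requires seasonal or temporary) → not eligible.
Tuition Reimbursement — status full-time ✓; service 70 days < 120 days ✗ → not eligible.
Paid Parental Leave — status full-time ✓; 36 hrs/wk ≥ 24 ✓; dept Sales ✓; rating 5 ≥ 3 ✓; grade P4 ≥ P2 ✓ → eligible.
Life Insurance — service 70 days ≥ 45 days ✓; rating 5 ≥ 3 ✓; dept Sales ✗ → not eligible.
Dependent Care FSA — status full-time ✓; service 70 days ≥ 1 month (≈30 days) ✓; dept Sales ✗ → not eligible.
Floating Holidays — service 70 days < 180 days ✗ → not eligible.
Employer Retirement Match — status full-time ✓; service 70 days ≥ 30 days ✓; site Spokane ✗ (not Austin) → not eligible.

Paid Parental Leave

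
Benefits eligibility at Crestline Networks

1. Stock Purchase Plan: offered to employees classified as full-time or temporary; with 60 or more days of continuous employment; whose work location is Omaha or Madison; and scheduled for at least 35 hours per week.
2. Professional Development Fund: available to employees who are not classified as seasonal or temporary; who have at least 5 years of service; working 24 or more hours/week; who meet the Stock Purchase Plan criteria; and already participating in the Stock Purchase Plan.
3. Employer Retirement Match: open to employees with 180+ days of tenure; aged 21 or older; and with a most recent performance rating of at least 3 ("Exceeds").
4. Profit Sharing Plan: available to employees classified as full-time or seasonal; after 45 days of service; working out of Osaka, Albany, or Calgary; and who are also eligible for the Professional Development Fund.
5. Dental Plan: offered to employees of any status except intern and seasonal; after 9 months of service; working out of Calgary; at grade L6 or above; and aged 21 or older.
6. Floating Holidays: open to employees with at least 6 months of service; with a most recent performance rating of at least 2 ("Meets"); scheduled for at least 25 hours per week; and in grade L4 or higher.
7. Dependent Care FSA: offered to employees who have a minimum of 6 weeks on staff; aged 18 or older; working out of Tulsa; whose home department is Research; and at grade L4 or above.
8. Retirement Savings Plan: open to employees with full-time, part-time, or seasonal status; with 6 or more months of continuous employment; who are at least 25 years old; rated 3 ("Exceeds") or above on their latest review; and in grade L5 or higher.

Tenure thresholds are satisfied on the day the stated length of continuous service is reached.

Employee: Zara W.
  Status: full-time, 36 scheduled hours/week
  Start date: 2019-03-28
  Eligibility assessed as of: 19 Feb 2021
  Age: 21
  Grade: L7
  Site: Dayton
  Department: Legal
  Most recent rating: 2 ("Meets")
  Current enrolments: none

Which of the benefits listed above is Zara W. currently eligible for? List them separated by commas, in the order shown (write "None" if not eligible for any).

Floating Holidays

Service from 2019-03-28 to 19 Feb 2021: 694 days.
Stock Purchase Plan — status full-time ✓; service 694 days ≥ 60 days ✓; site Dayton ✗ (not Omaha or Madison) → not eligible.
Professional Development Fund — status full-time ✓ (not excluded); service 694 days < 5 years (≈1825 days) ✗ → not eligible.
Employer Retirement Match — service 694 days ≥ 180 days ✓; age 21 ≥ 21 ✓; rating 2 < 3 ✗ → not eligible.
Profit Sharing Plan — status full-time ✓; service 694 days ≥ 45 days ✓; site Dayton ✗ (not Osaka, Albany, or Calgary) → not eligible.
Dental Plan — status full-time ✓ (not excluded); service 694 days ≥ 9 months (≈270 days) ✓; site Dayton ✗ (not Calgary) → not eligible.
Floating Holidays — service 694 days ≥ 6 months (≈180 days) ✓; rating 2 ≥ 2 ✓; 36 hrs/wk ≥ 25 ✓; grade L7 ≥ L4 ✓ → eligible.
Dependent Care FSA — service 694 days ≥ 6 weeks (≈42 days) ✓; age 21 ≥ 18 ✓; site Dayton ✗ (not Tulsa) → not eligible.
Retirement Savings Plan — status full-time ✓; service 694 days ≥ 6 months (≈180 days) ✓; age 21 < 25 ✗ → not eligible.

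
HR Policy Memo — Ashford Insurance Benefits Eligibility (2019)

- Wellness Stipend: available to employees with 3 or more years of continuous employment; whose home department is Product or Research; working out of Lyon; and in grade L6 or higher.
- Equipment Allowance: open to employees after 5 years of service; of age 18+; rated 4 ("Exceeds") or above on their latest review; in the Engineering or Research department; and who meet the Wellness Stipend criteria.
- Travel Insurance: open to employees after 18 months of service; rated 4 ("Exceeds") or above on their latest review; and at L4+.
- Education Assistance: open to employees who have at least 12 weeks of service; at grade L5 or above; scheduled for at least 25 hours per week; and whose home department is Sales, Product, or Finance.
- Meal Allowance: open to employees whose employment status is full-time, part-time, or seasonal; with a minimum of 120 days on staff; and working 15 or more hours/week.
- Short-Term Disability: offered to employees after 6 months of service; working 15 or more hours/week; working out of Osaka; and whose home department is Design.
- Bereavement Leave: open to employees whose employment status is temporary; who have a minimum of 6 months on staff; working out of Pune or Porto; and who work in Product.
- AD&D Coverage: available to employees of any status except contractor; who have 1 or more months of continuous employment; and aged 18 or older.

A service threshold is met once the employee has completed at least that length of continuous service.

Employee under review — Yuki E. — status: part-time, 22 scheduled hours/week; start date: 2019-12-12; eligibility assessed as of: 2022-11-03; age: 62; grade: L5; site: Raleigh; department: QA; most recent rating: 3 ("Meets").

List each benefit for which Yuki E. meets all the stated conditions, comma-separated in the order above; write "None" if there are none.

Service from 2019-12-12 to 2022-11-03: 1057 days.
Wellness Stipend — service 1057 days < 3 years (≈1095 days) ✗ → not eligible.
Equipment Allowance — service 1057 days < 5 years (≈1825 days) ✗ → not eligible.
Travel Insurance — service 1057 days ≥ 18 months (≈540 days) ✓; rating 3 < 4 ✗ → not eligible.
Education Assistance — service 1057 days ≥ 12 weeks (≈84 days) ✓; grade L5 ≥ L5 ✓; 22 hrs/wk < 25 ✗ → not eligible.
Meal Allowance — status part-time ✓; service 1057 days ≥ 120 days ✓; 22 hrs/wk ≥ 15 ✓ → eligible.
Short-Term Disability — service 1057 days ≥ 6 months (≈180 days) ✓; 22 hrs/wk ≥ 15 ✓; site Raleigh ✗ (not Osaka) → not eligible.
Bereavement Leave — status part-time ✗ (requires temporary) → not eligible.
AD&D Coverage — status part-time ✓ (not excluded); service 1057 days ≥ 1 month (≈30 days) ✓; age 62 ≥ 18 ✓ → eligible.

Meal Allowance, AD&D Coverage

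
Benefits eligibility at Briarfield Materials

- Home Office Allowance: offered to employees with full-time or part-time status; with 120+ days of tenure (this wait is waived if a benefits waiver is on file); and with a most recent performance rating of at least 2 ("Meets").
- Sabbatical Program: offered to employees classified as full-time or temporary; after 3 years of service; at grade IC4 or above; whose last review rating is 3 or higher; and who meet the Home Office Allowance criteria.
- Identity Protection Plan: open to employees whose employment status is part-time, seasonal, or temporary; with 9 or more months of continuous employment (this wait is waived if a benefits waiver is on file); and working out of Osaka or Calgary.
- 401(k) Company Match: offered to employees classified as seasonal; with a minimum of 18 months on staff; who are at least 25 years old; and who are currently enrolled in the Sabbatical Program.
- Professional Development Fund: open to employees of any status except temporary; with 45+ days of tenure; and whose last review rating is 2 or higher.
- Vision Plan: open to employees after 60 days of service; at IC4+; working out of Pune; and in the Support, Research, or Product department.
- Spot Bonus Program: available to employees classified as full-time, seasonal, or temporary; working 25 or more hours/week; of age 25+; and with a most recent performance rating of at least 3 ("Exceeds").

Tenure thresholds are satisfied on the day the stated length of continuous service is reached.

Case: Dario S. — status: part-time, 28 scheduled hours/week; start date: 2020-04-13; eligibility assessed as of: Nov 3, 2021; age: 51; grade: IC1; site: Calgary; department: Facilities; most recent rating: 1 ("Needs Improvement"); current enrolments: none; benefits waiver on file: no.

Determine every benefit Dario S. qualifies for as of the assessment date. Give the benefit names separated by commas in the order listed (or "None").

Identity Protection Plan

Service from 2020-04-13 to Nov 3, 2021: 569 days.
Home Office Allowance — status part-time ✓; no waiver, service 569 days ≥ 120 days ✓; rating 1 < 2 ✗ → not eligible.
Sabbatical Program — status part-time ✗ (requires full-time or temporary) → not eligible.
Identity Protection Plan — status part-time ✓; no waiver, service 569 days ≥ 9 months (≈270 days) ✓; site Calgary ✓ → eligible.
401(k) Company Match — status part-time ✗ (requires seasonal) → not eligible.
Professional Development Fund — status part-time ✓ (not excluded); service 569 days ≥ 45 days ✓; rating 1 < 2 ✗ → not eligible.
Vision Plan — service 569 days ≥ 60 days ✓; grade IC1 < IC4 ✗ → not eligible.
Spot Bonus Program — status part-time ✗ (requires full-time, seasonal, or temporary) → not eligible.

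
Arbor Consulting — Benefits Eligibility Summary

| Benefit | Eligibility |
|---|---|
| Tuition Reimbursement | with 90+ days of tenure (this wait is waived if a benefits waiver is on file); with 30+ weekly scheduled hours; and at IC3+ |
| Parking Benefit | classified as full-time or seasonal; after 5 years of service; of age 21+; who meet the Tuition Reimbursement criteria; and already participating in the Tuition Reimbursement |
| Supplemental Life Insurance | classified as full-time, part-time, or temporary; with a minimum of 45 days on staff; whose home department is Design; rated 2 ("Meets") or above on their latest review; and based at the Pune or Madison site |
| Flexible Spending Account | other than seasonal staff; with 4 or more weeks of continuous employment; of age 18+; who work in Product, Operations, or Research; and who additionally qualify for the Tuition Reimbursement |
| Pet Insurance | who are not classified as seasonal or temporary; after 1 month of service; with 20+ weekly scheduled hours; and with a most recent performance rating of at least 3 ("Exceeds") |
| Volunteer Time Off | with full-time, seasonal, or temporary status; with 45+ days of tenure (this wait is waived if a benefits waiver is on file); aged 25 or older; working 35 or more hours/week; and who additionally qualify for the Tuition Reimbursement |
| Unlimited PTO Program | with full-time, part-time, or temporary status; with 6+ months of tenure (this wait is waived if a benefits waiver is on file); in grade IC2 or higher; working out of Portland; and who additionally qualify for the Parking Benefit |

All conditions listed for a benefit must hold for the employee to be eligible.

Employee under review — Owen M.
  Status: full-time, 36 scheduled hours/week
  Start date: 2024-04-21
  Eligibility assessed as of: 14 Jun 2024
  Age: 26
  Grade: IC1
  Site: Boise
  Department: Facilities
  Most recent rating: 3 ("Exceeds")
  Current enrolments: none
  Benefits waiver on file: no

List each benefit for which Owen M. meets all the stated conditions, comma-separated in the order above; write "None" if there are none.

Service from 2024-04-21 to 14 Jun 2024: 54 days.
Tuition Reimbursement — no waiver, service 54 days < 90 days ✗ → not eligible.
Parking Benefit — status full-time ✓; service 54 days < 5 years (≈1825 days) ✗ → not eligible.
Supplemental Life Insurance — status full-time ✓; service 54 days ≥ 45 days ✓; dept Facilities ✗ → not eligible.
Flexible Spending Account — status full-time ✓ (not excluded); service 54 days ≥ 4 weeks (≈28 days) ✓; age 26 ≥ 18 ✓; dept Facilities ✗ → not eligible.
Pet Insurance — status full-time ✓ (not excluded); service 54 days ≥ 1 month (≈30 days) ✓; 36 hrs/wk ≥ 20 ✓; rating 3 ≥ 3 ✓ → eligible.
Volunteer Time Off — status full-time ✓; no waiver, service 54 days ≥ 45 days ✓; age 26 ≥ 25 ✓; 36 hrs/wk ≥ 35 ✓; not eligible for Tuition Reimbursement ✗ → not eligible.
Unlimited PTO Program — status full-time ✓; no waiver, service 54 days < 6 months (≈180 days) ✗ → not eligible.

Pet Insurance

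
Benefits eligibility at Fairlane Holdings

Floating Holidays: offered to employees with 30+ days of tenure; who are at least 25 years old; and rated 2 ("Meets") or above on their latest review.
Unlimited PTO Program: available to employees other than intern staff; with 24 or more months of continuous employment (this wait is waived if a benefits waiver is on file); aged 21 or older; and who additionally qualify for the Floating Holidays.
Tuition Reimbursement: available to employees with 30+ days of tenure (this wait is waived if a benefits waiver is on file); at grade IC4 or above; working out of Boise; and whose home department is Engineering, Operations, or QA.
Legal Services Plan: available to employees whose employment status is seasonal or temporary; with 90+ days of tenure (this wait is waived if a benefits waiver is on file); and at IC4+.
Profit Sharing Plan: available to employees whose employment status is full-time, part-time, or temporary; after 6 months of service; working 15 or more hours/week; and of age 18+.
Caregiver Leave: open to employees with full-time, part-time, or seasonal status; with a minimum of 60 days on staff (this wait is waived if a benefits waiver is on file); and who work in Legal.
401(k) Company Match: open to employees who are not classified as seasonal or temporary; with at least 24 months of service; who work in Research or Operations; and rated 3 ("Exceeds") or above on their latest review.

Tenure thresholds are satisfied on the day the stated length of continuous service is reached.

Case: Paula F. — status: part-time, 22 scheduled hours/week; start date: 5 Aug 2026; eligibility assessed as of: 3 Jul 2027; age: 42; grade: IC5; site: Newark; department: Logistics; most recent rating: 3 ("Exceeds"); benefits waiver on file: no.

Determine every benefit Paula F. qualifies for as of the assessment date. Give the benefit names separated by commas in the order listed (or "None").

Floating Holidays, Profit Sharing Plan

Service from 5 Aug 2026 to 3 Jul 2027: 332 days.
Floating Holidays — service 332 days ≥ 30 days ✓; age 42 ≥ 25 ✓; rating 3 ≥ 2 ✓ → eligible.
Unlimited PTO Program — status part-time ✓ (not excluded); no waiver, service 332 days < 24 months (≈720 days) ✗ → not eligible.
Tuition Reimbursement — no waiver, service 332 days ≥ 30 days ✓; grade IC5 ≥ IC4 ✓; site Newark ✗ (not Boise) → not eligible.
Legal Services Plan — status part-time ✗ (requires seasonal or temporary) → not eligible.
Profit Sharing Plan — status part-time ✓; service 332 days ≥ 6 months (≈180 days) ✓; 22 hrs/wk ≥ 15 ✓; age 42 ≥ 18 ✓ → eligible.
Caregiver Leave — status part-time ✓; no waiver, service 332 days ≥ 60 days ✓; dept Logistics ✗ → not eligible.
401(k) Company Match — status part-time ✓ (not excluded); service 332 days < 24 months (≈720 days) ✗ → not eligible.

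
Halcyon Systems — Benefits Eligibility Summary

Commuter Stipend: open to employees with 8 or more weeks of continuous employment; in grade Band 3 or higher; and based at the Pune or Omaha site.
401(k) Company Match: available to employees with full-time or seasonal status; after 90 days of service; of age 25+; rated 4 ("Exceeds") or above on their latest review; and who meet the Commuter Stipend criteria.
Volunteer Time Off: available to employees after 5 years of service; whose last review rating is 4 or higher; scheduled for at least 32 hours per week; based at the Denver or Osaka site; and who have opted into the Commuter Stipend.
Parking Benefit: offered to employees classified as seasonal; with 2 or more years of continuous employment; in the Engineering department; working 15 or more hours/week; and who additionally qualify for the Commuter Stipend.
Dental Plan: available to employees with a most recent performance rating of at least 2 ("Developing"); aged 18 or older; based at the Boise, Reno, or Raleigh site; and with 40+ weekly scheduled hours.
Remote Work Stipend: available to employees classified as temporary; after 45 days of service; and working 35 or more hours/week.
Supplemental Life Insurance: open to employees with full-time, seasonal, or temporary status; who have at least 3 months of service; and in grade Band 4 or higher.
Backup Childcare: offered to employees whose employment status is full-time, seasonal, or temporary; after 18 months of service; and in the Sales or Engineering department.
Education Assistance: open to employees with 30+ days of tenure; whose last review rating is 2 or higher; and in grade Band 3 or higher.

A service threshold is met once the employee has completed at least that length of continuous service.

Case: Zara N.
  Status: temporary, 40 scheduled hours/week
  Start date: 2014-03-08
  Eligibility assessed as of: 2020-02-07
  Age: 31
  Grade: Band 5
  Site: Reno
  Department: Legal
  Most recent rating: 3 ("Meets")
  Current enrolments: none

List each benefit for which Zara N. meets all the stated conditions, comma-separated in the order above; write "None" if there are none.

Service from 2014-03-08 to 2020-02-07: 2162 days.
Commuter Stipend — service 2162 days ≥ 8 weeks (≈56 days) ✓; grade Band 5 ≥ Band 3 ✓; site Reno ✗ (not Pune or Omaha) → not eligible.
401(k) Company Match — status temporary ✗ (requires full-time or seasonal) → not eligible.
Volunteer Time Off — service 2162 days ≥ 5 years (≈1825 days) ✓; rating 3 < 4 ✗ → not eligible.
Parking Benefit — status temporary ✗ (requires seasonal) → not eligible.
Dental Plan — rating 3 ≥ 2 ✓; age 31 ≥ 18 ✓; site Reno ✓; 40 hrs/wk ≥ 40 ✓ → eligible.
Remote Work Stipend — status temporary ✓; service 2162 days ≥ 45 days ✓; 40 hrs/wk ≥ 35 ✓ → eligible.
Supplemental Life Insurance — status temporary ✓; service 2162 days ≥ 3 months (≈90 days) ✓; grade Band 5 ≥ Band 4 ✓ → eligible.
Backup Childcare — status temporary ✓; service 2162 days ≥ 18 months (≈540 days) ✓; dept Legal ✗ → not eligible.
Education Assistance — service 2162 days ≥ 30 days ✓; rating 3 ≥ 2 ✓; grade Band 5 ≥ Band 3 ✓ → eligible.

Dental Plan, Remote Work Stipend, Supplemental Life Insurance, Education Assistance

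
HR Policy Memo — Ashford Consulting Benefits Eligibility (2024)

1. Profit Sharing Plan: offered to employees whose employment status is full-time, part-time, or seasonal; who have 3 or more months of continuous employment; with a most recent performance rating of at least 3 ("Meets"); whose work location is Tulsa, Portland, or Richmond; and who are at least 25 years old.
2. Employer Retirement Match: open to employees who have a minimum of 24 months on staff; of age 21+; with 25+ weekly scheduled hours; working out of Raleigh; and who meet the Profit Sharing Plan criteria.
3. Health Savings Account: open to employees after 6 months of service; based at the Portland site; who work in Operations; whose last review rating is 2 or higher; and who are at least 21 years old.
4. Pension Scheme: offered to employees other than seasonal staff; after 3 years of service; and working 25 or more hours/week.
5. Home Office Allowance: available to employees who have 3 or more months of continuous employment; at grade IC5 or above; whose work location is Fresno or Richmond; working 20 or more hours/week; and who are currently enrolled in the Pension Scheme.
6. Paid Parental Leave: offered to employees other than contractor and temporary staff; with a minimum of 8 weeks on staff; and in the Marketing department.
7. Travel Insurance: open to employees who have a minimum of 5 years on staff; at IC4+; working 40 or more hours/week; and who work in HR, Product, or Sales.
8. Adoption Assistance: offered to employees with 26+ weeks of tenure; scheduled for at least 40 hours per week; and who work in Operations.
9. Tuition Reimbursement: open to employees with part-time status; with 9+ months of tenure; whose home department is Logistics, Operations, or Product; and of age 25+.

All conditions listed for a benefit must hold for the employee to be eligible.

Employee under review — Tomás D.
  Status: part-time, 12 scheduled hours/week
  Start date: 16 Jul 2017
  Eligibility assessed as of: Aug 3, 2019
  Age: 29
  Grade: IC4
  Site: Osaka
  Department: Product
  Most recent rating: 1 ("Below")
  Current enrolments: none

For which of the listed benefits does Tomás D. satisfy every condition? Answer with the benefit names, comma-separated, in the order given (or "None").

Service from 16 Jul 2017 to Aug 3, 2019: 748 days.
Profit Sharing Plan — status part-time ✓; service 748 days ≥ 3 months (≈90 days) ✓; rating 1 < 3 ✗ → not eligible.
Employer Retirement Match — service 748 days ≥ 24 months (≈720 days) ✓; age 29 ≥ 21 ✓; 12 hrs/wk < 25 ✗ → not eligible.
Health Savings Account — service 748 days ≥ 6 months (≈180 days) ✓; site Osaka ✗ (not Portland) → not eligible.
Pension Scheme — status part-time ✓ (not excluded); service 748 days < 3 years (≈1095 days) ✗ → not eligible.
Home Office Allowance — service 748 days ≥ 3 months (≈90 days) ✓; grade IC4 < IC5 ✗ → not eligible.
Paid Parental Leave — status part-time ✓ (not excluded); service 748 days ≥ 8 weeks (≈56 days) ✓; dept Product ✗ → not eligible.
Travel Insurance — service 748 days < 5 years (≈1825 days) ✗ → not eligible.
Adoption Assistance — service 748 days ≥ 26 weeks (≈182 days) ✓; 12 hrs/wk < 40 ✗ → not eligible.
Tuition Reimbursement — status part-time ✓; service 748 days ≥ 9 months (≈270 days) ✓; dept Product ✓; age 29 ≥ 25 ✓ → eligible.

Tuition Reimbursement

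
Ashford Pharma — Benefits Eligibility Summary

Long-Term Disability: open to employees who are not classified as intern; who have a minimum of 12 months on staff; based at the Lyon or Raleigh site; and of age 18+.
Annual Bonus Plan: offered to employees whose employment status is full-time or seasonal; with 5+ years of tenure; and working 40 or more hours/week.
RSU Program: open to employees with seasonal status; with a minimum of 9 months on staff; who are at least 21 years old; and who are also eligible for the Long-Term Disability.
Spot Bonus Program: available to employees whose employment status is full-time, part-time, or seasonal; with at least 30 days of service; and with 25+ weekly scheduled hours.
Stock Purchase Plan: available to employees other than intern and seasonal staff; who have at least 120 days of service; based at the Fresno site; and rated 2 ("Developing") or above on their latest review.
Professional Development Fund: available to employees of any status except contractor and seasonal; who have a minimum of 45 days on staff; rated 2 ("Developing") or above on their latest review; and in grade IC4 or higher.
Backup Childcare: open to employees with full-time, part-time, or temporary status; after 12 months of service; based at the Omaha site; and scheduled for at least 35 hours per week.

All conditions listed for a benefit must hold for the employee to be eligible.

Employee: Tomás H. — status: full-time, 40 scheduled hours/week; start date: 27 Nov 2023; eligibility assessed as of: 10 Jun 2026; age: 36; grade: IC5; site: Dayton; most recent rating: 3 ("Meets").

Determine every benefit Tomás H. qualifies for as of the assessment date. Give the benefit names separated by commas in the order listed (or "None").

Service from 27 Nov 2023 to 10 Jun 2026: 926 days.
Long-Term Disability — status full-time ✓ (not excluded); service 926 days ≥ 12 months (≈360 days) ✓; site Dayton ✗ (not Lyon or Raleigh) → not eligible.
Annual Bonus Plan — status full-time ✓; service 926 days < 5 years (≈1825 days) ✗ → not eligible.
RSU Program — status full-time ✗ (requires seasonal) → not eligible.
Spot Bonus Program — status full-time ✓; service 926 days ≥ 30 days ✓; 40 hrs/wk ≥ 25 ✓ → eligible.
Stock Purchase Plan — status full-time ✓ (not excluded); service 926 days ≥ 120 days ✓; site Dayton ✗ (not Fresno) → not eligible.
Professional Development Fund — status full-time ✓ (not excluded); service 926 days ≥ 45 days ✓; rating 3 ≥ 2 ✓; grade IC5 ≥ IC4 ✓ → eligible.
Backup Childcare — status full-time ✓; service 926 days ≥ 12 months (≈360 days) ✓; site Dayton ✗ (not Omaha) → not eligible.

Spot Bonus Program, Professional Development Fund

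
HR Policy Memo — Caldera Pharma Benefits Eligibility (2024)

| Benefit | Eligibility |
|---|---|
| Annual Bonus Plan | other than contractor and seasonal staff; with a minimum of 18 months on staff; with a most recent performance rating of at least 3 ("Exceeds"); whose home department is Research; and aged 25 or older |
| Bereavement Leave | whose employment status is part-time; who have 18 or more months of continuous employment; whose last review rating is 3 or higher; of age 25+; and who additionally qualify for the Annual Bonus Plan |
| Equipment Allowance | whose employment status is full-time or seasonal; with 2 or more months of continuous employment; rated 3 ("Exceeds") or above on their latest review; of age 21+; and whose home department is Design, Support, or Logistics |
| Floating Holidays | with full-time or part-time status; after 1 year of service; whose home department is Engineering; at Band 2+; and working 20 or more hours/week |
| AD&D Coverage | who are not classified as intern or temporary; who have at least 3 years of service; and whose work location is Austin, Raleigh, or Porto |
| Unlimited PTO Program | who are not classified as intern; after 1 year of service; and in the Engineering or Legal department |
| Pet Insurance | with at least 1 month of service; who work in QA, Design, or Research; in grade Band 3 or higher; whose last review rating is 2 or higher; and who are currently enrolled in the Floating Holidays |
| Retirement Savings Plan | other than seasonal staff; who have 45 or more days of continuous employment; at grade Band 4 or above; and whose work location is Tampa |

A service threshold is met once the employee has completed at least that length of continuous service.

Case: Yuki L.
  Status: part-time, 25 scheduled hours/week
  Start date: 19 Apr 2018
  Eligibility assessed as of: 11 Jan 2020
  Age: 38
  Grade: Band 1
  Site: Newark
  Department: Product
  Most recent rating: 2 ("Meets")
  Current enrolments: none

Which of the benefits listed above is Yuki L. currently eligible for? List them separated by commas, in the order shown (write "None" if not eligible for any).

None

Service from 19 Apr 2018 to 11 Jan 2020: 632 days.
Annual Bonus Plan — status part-time ✓ (not excluded); service 632 days ≥ 18 months (≈540 days) ✓; rating 2 < 3 ✗ → not eligible.
Bereavement Leave — status part-time ✓; service 632 days ≥ 18 months (≈540 days) ✓; rating 2 < 3 ✗ → not eligible.
Equipment Allowance — status part-time ✗ (requires full-time or seasonal) → not eligible.
Floating Holidays — status part-time ✓; service 632 days ≥ 1 year (≈365 days) ✓; dept Product ✗ → not eligible.
AD&D Coverage — status part-time ✓ (not excluded); service 632 days < 3 years (≈1095 days) ✗ → not eligible.
Unlimited PTO Program — status part-time ✓ (not excluded); service 632 days ≥ 1 year (≈365 days) ✓; dept Product ✗ → not eligible.
Pet Insurance — service 632 days ≥ 1 month (≈30 days) ✓; dept Product ✗ → not eligible.
Retirement Savings Plan — status part-time ✓ (not excluded); service 632 days ≥ 45 days ✓; grade Band 1 < Band 4 ✗ → not eligible.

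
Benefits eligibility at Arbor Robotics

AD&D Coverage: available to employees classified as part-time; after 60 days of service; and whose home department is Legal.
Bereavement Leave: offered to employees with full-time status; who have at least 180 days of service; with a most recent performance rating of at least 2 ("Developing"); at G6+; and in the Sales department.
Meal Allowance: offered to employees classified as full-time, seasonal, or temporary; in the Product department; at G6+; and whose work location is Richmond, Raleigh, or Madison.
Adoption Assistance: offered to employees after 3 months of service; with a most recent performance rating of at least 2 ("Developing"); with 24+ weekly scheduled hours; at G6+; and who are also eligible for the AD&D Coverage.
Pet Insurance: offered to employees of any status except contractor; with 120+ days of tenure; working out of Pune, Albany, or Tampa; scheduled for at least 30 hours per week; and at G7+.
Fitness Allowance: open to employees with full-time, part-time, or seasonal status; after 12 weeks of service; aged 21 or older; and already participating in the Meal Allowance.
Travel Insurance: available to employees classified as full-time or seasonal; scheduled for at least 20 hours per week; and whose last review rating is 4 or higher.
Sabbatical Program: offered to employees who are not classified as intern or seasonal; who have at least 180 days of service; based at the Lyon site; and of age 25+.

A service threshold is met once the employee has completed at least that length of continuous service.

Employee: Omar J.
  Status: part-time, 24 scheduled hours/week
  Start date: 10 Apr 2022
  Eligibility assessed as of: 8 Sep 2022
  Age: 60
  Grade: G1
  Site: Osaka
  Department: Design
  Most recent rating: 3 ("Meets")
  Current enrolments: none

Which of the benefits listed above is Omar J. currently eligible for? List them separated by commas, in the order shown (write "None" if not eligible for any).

None

Service from 10 Apr 2022 to 8 Sep 2022: 151 days.
AD&D Coverage — status part-time ✓; service 151 days ≥ 60 days ✓; dept Design ✗ → not eligible.
Bereavement Leave — status part-time ✗ (requires full-time) → not eligible.
Meal Allowance — status part-time ✗ (requires full-time, seasonal, or temporary) → not eligible.
Adoption Assistance — service 151 days ≥ 3 months (≈90 days) ✓; rating 3 ≥ 2 ✓; 24 hrs/wk ≥ 24 ✓; grade G1 < G6 ✗ → not eligible.
Pet Insurance — status part-time ✓ (not excluded); service 151 days ≥ 120 days ✓; site Osaka ✗ (not Pune, Albany, or Tampa) → not eligible.
Fitness Allowance — status part-time ✓; service 151 days ≥ 12 weeks (≈84 days) ✓; age 60 ≥ 21 ✓; not enrolled in Meal Allowance ✗ → not eligible.
Travel Insurance — status part-time ✗ (requires full-time or seasonal) → not eligible.
Sabbatical Program — status part-time ✓ (not excluded); service 151 days < 180 days ✗ → not eligible.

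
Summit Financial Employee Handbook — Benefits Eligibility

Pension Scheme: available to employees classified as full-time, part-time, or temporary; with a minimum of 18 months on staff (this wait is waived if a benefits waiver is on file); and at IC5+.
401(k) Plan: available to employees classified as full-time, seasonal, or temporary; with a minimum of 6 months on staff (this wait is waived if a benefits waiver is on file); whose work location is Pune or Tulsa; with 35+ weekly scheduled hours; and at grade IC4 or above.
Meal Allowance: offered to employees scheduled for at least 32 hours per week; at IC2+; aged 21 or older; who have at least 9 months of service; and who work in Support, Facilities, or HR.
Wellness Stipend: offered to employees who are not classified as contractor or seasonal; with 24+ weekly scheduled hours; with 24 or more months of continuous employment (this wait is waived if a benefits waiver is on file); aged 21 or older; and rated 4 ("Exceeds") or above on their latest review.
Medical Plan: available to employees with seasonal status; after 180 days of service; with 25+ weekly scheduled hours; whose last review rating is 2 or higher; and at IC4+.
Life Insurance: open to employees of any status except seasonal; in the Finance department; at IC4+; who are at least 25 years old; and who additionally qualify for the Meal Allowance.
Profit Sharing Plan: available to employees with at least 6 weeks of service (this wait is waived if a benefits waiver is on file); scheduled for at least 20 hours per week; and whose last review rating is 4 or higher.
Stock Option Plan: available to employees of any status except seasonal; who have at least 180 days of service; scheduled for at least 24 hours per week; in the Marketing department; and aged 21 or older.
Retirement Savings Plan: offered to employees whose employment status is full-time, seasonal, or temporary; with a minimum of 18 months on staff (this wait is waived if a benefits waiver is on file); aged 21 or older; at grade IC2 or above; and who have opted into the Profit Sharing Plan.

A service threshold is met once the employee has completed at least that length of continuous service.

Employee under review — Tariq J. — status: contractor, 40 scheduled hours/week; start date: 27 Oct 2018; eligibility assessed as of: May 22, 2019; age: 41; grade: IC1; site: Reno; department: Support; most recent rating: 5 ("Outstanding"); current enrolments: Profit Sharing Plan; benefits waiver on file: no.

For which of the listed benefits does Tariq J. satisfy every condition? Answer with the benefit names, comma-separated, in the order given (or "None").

Service from 27 Oct 2018 to May 22, 2019: 207 days.
Pension Scheme — status contractor ✗ (requires full-time, part-time, or temporary) → not eligible.
401(k) Plan — status contractor ✗ (requires full-time, seasonal, or temporary) → not eligible.
Meal Allowance — 40 hrs/wk ≥ 32 ✓; grade IC1 < IC2 ✗ → not eligible.
Wellness Stipend — status contractor ✗ (excluded) → not eligible.
Medical Plan — status contractor ✗ (requires seasonal) → not eligible.
Life Insurance — status contractor ✓ (not excluded); dept Support ✗ → not eligible.
Profit Sharing Plan — no waiver, service 207 days ≥ 6 weeks (≈42 days) ✓; 40 hrs/wk ≥ 20 ✓; rating 5 ≥ 4 ✓ → eligible.
Stock Option Plan — status contractor ✓ (not excluded); service 207 days ≥ 180 days ✓; 40 hrs/wk ≥ 24 ✓; dept Support ✗ → not eligible.
Retirement Savings Plan — status contractor ✗ (requires full-time, seasonal, or temporary) → not eligible.

Profit Sharing Plan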